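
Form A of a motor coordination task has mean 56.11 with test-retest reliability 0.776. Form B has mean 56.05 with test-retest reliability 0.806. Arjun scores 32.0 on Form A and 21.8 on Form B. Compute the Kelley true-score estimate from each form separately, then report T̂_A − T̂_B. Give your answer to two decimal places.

8.96

T̂_A = 0.776(32.0) + 0.224(56.11) = 37.4006
T̂_B = 0.806(21.8) + 0.194(56.05) = 28.4445
T̂_A − T̂_B = 8.9561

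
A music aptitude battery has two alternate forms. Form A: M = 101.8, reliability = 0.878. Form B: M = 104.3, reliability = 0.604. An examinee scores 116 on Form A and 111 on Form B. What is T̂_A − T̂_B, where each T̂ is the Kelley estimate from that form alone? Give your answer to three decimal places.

T̂_A = 0.878(116) + 0.122(101.8) = 114.26760
T̂_B = 0.604(111) + 0.396(104.3) = 108.34680
T̂_A − T̂_B = 5.92080

5.921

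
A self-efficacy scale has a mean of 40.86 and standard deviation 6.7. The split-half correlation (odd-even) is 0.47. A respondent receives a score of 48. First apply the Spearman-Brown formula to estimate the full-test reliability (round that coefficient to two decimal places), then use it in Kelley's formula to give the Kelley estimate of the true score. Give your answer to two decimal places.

Spearman-Brown: ρ = 2r/(1 + r) = 2(0.47)/(1 + 0.47) = 0.940/1.47 = 0.6395 → 0.64
Kelley's formula gives T̂ = 0.64·48 + 0.36·40.86 = 30.72 + 14.7096 = 45.430.

45.43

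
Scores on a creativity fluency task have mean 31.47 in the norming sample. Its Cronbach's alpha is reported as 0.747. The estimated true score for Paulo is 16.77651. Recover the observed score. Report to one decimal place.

T̂ = ρX + (1 − ρ)μ  ⇒  X = (T̂ − (1 − ρ)μ) / ρ
X = (16.77651 − 0.253 × 31.47) / 0.747 = (16.77651 − 7.96191) / 0.747 = 8.81460 / 0.747 = 11.800

11.8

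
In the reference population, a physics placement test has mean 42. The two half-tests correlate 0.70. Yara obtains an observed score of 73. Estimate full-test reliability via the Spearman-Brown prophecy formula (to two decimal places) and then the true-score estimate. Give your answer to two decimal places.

67.42

Spearman-Brown: ρ = 2r/(1 + r) = 2(0.70)/(1 + 0.70) = 1.400/1.70 = 0.8235 → 0.82
T̂ = ρX + (1 − ρ)μ
  = 0.82 × 73 + 0.18 × 42
  = 59.86 + 7.56
  = 67.420
  ≈ 67.42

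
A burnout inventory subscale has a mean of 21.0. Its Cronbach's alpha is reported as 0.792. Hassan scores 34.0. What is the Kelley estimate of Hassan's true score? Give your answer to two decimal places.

Regress the observed score toward the mean by the unreliability: T̂ = 0.792·34.0 + 0.208·21.0 = 26.9280 + 4.3680 = 31.296.

31.30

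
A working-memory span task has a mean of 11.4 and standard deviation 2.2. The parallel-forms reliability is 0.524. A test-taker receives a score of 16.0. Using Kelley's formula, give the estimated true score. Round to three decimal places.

T̂ = 0.524(16.0) + 0.476(11.4) = 8.3840 + 5.4264 = 13.8104 → 13.810

13.810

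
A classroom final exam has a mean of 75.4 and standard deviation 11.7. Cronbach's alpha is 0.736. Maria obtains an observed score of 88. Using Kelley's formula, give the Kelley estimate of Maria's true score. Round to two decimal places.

T̂ = ρX + (1 − ρ)μ
  = 0.736 × 88 + 0.264 × 75.4
  = 64.768 + 19.9056
  = 84.674
  ≈ 84.67

84.67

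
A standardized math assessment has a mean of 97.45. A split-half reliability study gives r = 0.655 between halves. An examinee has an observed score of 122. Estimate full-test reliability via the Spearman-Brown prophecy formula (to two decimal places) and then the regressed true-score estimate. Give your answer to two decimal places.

116.84

Spearman-Brown: ρ = 2r/(1 + r) = 2(0.655)/(1 + 0.655) = 1.3100/1.655 = 0.7915 → 0.79
Weight the observed score by reliability and the mean by (1 − reliability): T̂ = 0.79·122 + 0.21·97.45 = 96.38 + 20.4645 = 116.845.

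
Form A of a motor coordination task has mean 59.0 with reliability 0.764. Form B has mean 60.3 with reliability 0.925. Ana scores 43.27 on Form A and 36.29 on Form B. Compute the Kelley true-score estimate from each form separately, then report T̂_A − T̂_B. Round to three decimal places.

8.892

T̂_A = 0.764(43.27) + 0.236(59.0) = 46.98228
T̂_B = 0.925(36.29) + 0.075(60.3) = 38.09075
T̂_A − T̂_B = 8.89153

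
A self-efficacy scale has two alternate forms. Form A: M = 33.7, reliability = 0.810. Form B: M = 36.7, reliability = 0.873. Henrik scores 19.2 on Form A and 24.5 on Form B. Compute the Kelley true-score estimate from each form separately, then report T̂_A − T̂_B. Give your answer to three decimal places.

-4.094

T̂_A = 0.810(19.2) + 0.190(33.7) = 21.95500
T̂_B = 0.873(24.5) + 0.127(36.7) = 26.04940
T̂_A − T̂_B = -4.09440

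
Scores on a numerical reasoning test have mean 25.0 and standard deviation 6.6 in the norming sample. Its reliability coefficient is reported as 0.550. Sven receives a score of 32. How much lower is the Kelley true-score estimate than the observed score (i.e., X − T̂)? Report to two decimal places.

T̂ = 0.550(32) + 0.450(25.0) = 17.600 + 11.2500 = 28.8500 → 28.850
X − T̂ = 32 − 28.850 = 3.150 → 3.15

3.15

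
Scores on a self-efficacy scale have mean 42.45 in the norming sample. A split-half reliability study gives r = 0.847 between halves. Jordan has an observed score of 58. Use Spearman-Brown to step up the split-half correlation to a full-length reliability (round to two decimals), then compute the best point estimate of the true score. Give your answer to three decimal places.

Spearman-Brown: ρ = 2r/(1 + r) = 2(0.847)/(1 + 0.847) = 1.6940/1.847 = 0.9172 → 0.92
T̂ = 0.92(58) + 0.08(42.45) = 53.36 + 3.3960 = 56.7560 → 56.756

56.756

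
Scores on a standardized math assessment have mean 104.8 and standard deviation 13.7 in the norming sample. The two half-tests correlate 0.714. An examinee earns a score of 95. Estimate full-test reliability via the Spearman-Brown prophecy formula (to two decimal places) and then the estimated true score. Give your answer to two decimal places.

Spearman-Brown: ρ = 2r/(1 + r) = 2(0.714)/(1 + 0.714) = 1.4280/1.714 = 0.8331 → 0.83
T̂ = ρX + (1 − ρ)μ
  = 0.83 × 95 + 0.17 × 104.8
  = 78.85 + 17.816
  = 96.666
  ≈ 96.67

96.67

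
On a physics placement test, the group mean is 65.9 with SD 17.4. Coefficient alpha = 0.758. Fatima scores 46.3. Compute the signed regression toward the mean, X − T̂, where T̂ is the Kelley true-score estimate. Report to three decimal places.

-4.743

T̂ = ρX + (1 − ρ)μ
  = 0.758 × 46.3 + 0.242 × 65.9
  = 35.0954 + 15.9478
  = 51.04320
  ≈ 51.0432
X − T̂ = 46.3 − 51.0432 = -4.7432 → -4.743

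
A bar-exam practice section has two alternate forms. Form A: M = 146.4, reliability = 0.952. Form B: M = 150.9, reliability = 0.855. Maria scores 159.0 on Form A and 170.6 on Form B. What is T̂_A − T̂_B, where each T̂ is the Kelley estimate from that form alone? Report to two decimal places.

T̂_A = 0.952(159.0) + 0.048(146.4) = 158.3952
T̂_B = 0.855(170.6) + 0.145(150.9) = 167.7435
T̂_A − T̂_B = -9.3483

-9.35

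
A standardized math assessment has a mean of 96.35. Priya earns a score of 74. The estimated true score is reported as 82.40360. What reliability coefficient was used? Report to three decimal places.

0.624

T̂ = ρX + (1 − ρ)μ  ⇒  T̂ − μ = ρ(X − μ)
ρ = (T̂ − μ)/(X − μ) = (82.40360 − 96.35) / (74 − 96.35) = -13.94640 / -22.35 = 0.62400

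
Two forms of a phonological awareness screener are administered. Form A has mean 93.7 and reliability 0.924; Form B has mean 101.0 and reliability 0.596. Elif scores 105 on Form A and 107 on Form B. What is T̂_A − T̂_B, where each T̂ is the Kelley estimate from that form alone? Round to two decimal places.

-0.43

T̂_A = 0.924(105) + 0.076(93.7) = 104.1412
T̂_B = 0.596(107) + 0.404(101.0) = 104.5760
T̂_A − T̂_B = -0.4348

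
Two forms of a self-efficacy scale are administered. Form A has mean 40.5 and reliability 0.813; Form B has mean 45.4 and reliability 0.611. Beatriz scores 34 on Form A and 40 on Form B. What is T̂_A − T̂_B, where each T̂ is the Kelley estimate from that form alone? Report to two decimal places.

-6.89

T̂_A = 0.813(34) + 0.187(40.5) = 35.2155
T̂_B = 0.611(40) + 0.389(45.4) = 42.1006
T̂_A − T̂_B = -6.8851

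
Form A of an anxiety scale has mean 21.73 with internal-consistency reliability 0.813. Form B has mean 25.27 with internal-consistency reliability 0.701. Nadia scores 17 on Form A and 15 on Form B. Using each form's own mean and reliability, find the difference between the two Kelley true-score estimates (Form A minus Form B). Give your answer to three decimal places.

T̂_A = 0.813(17) + 0.187(21.73) = 17.88451
T̂_B = 0.701(15) + 0.299(25.27) = 18.07073
T̂_A − T̂_B = -0.18622

-0.186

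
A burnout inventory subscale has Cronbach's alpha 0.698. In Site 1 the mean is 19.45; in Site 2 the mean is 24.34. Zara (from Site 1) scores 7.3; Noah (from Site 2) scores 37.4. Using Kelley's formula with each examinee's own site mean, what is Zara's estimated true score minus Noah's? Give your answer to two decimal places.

-22.49

T̂_Zara = 0.698(7.3) + 0.302(19.45) = 10.9693
T̂_Noah = 0.698(37.4) + 0.302(24.34) = 33.4559
Difference = 10.9693 − 33.4559 = -22.4866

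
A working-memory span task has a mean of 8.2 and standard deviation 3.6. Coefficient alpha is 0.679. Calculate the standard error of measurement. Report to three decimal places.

2.040

SEM = SD · √(1 − ρ) = 3.6 × √0.321 = 3.6 × 0.5666 = 2.0396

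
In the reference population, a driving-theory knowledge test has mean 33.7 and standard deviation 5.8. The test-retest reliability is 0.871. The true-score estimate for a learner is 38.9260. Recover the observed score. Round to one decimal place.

T̂ = ρX + (1 − ρ)μ  ⇒  X = (T̂ − (1 − ρ)μ) / ρ
X = (38.9260 − 0.129 × 33.7) / 0.871 = (38.9260 − 4.3473) / 0.871 = 34.5787 / 0.871 = 39.700

39.7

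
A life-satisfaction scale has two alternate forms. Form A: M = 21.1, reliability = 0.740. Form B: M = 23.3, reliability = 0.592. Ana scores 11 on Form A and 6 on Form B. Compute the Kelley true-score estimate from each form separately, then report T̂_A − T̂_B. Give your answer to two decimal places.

0.57

T̂_A = 0.740(11) + 0.260(21.1) = 13.6260
T̂_B = 0.592(6) + 0.408(23.3) = 13.0584
T̂_A − T̂_B = 0.5676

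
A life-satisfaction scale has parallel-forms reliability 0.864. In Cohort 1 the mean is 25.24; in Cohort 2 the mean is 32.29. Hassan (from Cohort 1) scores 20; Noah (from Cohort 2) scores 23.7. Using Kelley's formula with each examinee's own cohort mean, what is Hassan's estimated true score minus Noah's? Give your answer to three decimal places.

-4.156

T̂_Hassan = 0.864(20) + 0.136(25.24) = 20.71264
T̂_Noah = 0.864(23.7) + 0.136(32.29) = 24.86824
Difference = 20.71264 − 24.86824 = -4.15560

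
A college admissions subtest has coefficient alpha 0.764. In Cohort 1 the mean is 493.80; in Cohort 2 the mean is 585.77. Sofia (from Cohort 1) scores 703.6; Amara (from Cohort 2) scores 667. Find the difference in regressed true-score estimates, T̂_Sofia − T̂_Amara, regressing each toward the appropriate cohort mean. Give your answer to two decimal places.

T̂_Sofia = 0.764(703.6) + 0.236(493.80) = 654.0872
T̂_Amara = 0.764(667) + 0.236(585.77) = 647.8297
Difference = 654.0872 − 647.8297 = 6.2575

6.26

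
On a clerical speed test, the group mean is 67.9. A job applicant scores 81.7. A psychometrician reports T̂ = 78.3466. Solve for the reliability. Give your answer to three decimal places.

0.757

T̂ = ρX + (1 − ρ)μ  ⇒  T̂ − μ = ρ(X − μ)
ρ = (T̂ − μ)/(X − μ) = (78.3466 − 67.9) / (81.7 − 67.9) = 10.4466 / 13.8 = 0.75700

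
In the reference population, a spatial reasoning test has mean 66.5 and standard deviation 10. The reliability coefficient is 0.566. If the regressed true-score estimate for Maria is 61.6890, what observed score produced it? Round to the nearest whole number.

58

T̂ = ρX + (1 − ρ)μ  ⇒  X = (T̂ − (1 − ρ)μ) / ρ
X = (61.6890 − 0.434 × 66.5) / 0.566 = (61.6890 − 28.8610) / 0.566 = 32.8280 / 0.566 = 58.00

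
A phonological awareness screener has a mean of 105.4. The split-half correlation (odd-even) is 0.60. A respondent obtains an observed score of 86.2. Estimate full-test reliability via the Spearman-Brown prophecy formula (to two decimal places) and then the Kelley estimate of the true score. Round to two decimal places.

Spearman-Brown: ρ = 2r/(1 + r) = 2(0.60)/(1 + 0.60) = 1.200/1.60 = 0.7500 → 0.75
T̂ = ρX + (1 − ρ)μ
  = 0.75 × 86.2 + 0.25 × 105.4
  = 64.650 + 26.350
  = 91.000
  ≈ 91.00

91.00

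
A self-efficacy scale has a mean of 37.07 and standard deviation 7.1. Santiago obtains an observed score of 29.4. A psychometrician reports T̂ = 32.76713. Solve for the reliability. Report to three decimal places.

T̂ = ρX + (1 − ρ)μ  ⇒  T̂ − μ = ρ(X − μ)
ρ = (T̂ − μ)/(X − μ) = (32.76713 − 37.07) / (29.4 − 37.07) = -4.30287 / -7.67 = 0.56100

0.561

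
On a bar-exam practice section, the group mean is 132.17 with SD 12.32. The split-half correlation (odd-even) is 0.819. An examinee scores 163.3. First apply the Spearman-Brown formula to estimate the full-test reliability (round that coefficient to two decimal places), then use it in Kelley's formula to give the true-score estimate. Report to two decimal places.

Spearman-Brown: ρ = 2r/(1 + r) = 2(0.819)/(1 + 0.819) = 1.6380/1.819 = 0.9005 → 0.90
T̂ = ρX + (1 − ρ)μ
  = 0.90 × 163.3 + 0.10 × 132.17
  = 146.970 + 13.2170
  = 160.187
  ≈ 160.19

160.19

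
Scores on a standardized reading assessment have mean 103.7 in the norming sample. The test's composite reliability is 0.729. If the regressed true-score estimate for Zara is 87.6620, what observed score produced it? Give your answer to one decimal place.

T̂ = ρX + (1 − ρ)μ  ⇒  X = (T̂ − (1 − ρ)μ) / ρ
X = (87.6620 − 0.271 × 103.7) / 0.729 = (87.6620 − 28.1027) / 0.729 = 59.5593 / 0.729 = 81.700

81.7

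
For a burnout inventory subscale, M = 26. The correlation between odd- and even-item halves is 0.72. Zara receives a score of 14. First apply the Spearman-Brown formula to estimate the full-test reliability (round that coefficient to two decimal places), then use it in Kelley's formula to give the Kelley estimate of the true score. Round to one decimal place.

Spearman-Brown: ρ = 2r/(1 + r) = 2(0.72)/(1 + 0.72) = 1.440/1.72 = 0.8372 → 0.84
T̂ = ρX + (1 − ρ)μ
  = 0.84 × 14 + 0.16 × 26
  = 11.76 + 4.16
  = 15.92
  ≈ 15.9

15.9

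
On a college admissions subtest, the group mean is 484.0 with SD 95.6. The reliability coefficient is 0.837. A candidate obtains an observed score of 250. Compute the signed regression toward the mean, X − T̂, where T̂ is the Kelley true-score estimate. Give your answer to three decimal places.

-38.142

T̂ = ρX + (1 − ρ)μ
  = 0.837 × 250 + 0.163 × 484.0
  = 209.250 + 78.8920
  = 288.14200
  ≈ 288.1420
X − T̂ = 250 − 288.1420 = -38.1420 → -38.142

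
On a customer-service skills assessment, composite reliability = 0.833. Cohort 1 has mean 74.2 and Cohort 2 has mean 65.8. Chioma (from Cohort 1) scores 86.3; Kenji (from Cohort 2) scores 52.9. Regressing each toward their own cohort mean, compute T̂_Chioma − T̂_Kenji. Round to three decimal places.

T̂_Chioma = 0.833(86.3) + 0.167(74.2) = 84.27930
T̂_Kenji = 0.833(52.9) + 0.167(65.8) = 55.05430
Difference = 84.27930 − 55.05430 = 29.22500

29.225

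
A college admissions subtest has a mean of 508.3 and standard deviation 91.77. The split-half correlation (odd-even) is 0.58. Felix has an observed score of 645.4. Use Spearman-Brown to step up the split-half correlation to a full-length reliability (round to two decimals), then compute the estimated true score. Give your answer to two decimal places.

608.38

Spearman-Brown: ρ = 2r/(1 + r) = 2(0.58)/(1 + 0.58) = 1.160/1.58 = 0.7342 → 0.73
T̂ = 0.73(645.4) + 0.27(508.3) = 471.142 + 137.241 = 608.383 → 608.38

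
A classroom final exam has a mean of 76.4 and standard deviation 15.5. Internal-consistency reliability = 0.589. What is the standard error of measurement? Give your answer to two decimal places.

9.94

SEM = SD · √(1 − ρ) = 15.5 × √0.411 = 15.5 × 0.6411 = 9.937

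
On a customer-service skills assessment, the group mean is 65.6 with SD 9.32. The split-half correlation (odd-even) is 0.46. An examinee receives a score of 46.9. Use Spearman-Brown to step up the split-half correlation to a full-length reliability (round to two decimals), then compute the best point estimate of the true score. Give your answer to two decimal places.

53.82

Spearman-Brown: ρ = 2r/(1 + r) = 2(0.46)/(1 + 0.46) = 0.920/1.46 = 0.6301 → 0.63
T̂ = ρX + (1 − ρ)μ
  = 0.63 × 46.9 + 0.37 × 65.6
  = 29.547 + 24.272
  = 53.819
  ≈ 53.82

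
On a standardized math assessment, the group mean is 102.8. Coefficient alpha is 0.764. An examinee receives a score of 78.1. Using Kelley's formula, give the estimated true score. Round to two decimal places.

Regress the observed score toward the mean by the unreliability: T̂ = 0.764·78.1 + 0.236·102.8 = 59.6684 + 24.2608 = 83.929.

83.93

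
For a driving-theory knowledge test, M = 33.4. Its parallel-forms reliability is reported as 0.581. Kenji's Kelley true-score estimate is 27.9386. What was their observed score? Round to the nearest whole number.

24

T̂ = ρX + (1 − ρ)μ  ⇒  X = (T̂ − (1 − ρ)μ) / ρ
X = (27.9386 − 0.419 × 33.4) / 0.581 = (27.9386 − 13.9946) / 0.581 = 13.9440 / 0.581 = 24.00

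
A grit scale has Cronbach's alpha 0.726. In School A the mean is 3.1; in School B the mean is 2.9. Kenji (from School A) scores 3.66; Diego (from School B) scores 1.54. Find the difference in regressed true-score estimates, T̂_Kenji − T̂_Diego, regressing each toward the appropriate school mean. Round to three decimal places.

1.594

T̂_Kenji = 0.726(3.66) + 0.274(3.1) = 3.50656
T̂_Diego = 0.726(1.54) + 0.274(2.9) = 1.91264
Difference = 3.50656 − 1.91264 = 1.59392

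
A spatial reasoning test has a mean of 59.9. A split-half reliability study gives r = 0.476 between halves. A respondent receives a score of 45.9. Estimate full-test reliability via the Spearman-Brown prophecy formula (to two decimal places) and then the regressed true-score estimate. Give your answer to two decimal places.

Spearman-Brown: ρ = 2r/(1 + r) = 2(0.476)/(1 + 0.476) = 0.9520/1.476 = 0.6450 → 0.64
T̂ = ρX + (1 − ρ)μ
  = 0.64 × 45.9 + 0.36 × 59.9
  = 29.376 + 21.564
  = 50.940
  ≈ 50.94

50.94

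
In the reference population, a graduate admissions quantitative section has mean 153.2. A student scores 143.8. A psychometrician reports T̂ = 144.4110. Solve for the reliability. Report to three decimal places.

0.935

T̂ = ρX + (1 − ρ)μ  ⇒  T̂ − μ = ρ(X − μ)
ρ = (T̂ − μ)/(X − μ) = (144.4110 − 153.2) / (143.8 − 153.2) = -8.7890 / -9.4 = 0.93500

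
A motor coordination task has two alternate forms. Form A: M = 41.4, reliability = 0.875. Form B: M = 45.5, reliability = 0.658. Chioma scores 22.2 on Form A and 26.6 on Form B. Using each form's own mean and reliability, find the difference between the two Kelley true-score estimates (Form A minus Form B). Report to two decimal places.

-8.46

T̂_A = 0.875(22.2) + 0.125(41.4) = 24.6000
T̂_B = 0.658(26.6) + 0.342(45.5) = 33.0638
T̂_A − T̂_B = -8.4638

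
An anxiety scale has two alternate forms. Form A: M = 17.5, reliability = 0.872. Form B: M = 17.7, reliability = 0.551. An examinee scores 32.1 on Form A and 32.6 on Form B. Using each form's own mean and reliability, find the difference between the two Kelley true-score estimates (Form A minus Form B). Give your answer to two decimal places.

T̂_A = 0.872(32.1) + 0.128(17.5) = 30.2312
T̂_B = 0.551(32.6) + 0.449(17.7) = 25.9099
T̂_A − T̂_B = 4.3213

4.32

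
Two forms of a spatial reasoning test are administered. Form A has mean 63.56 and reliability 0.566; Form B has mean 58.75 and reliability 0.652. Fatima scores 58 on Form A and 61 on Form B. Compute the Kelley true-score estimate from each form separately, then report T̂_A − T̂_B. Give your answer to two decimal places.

T̂_A = 0.566(58) + 0.434(63.56) = 60.4130
T̂_B = 0.652(61) + 0.348(58.75) = 60.2170
T̂_A − T̂_B = 0.1960

0.20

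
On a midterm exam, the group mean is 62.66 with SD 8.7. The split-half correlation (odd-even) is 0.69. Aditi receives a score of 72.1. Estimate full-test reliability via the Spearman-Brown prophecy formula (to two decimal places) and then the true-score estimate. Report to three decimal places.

70.401

Spearman-Brown: ρ = 2r/(1 + r) = 2(0.69)/(1 + 0.69) = 1.380/1.69 = 0.8166 → 0.82
T̂ = 0.82(72.1) + 0.18(62.66) = 59.122 + 11.2788 = 70.4008 → 70.401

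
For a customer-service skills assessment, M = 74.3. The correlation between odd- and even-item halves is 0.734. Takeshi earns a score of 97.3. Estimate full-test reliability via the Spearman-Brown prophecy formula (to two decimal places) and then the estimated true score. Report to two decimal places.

93.85

Spearman-Brown: ρ = 2r/(1 + r) = 2(0.734)/(1 + 0.734) = 1.4680/1.734 = 0.8466 → 0.85
T̂ = 0.85(97.3) + 0.15(74.3) = 82.705 + 11.145 = 93.850 → 93.85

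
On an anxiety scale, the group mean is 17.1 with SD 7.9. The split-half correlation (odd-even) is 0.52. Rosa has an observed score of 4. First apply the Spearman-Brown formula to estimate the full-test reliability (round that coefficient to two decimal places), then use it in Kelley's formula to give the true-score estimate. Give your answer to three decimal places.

8.192

Spearman-Brown: ρ = 2r/(1 + r) = 2(0.52)/(1 + 0.52) = 1.040/1.52 = 0.6842 → 0.68
T̂ = ρX + (1 − ρ)μ
  = 0.68 × 4 + 0.32 × 17.1
  = 2.72 + 5.472
  = 8.1920
  ≈ 8.192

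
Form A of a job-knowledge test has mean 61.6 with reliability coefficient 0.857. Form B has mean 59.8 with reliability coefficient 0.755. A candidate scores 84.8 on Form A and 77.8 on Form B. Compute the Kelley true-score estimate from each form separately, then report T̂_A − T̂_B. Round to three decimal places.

T̂_A = 0.857(84.8) + 0.143(61.6) = 81.48240
T̂_B = 0.755(77.8) + 0.245(59.8) = 73.39000
T̂_A − T̂_B = 8.09240

8.092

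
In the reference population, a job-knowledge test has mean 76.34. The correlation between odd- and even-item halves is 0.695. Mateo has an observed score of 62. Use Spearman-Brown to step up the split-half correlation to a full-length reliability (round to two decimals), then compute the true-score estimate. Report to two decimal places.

Spearman-Brown: ρ = 2r/(1 + r) = 2(0.695)/(1 + 0.695) = 1.3900/1.695 = 0.8201 → 0.82
T̂ = ρX + (1 − ρ)μ
  = 0.82 × 62 + 0.18 × 76.34
  = 50.84 + 13.7412
  = 64.581
  ≈ 64.58

64.58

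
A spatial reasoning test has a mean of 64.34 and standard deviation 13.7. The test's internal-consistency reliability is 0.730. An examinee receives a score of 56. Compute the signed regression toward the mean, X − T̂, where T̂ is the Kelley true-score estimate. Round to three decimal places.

-2.252

T̂ = 0.730(56) + 0.270(64.34) = 40.880 + 17.37180 = 58.25180 → 58.2518
X − T̂ = 56 − 58.2518 = -2.2518 → -2.252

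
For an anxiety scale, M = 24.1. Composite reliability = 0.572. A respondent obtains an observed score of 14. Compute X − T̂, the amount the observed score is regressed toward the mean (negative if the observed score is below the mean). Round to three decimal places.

-4.323

Kelley's formula gives T̂ = 0.572·14 + 0.428·24.1 = 8.008 + 10.3148 = 18.32280.
X − T̂ = 14 − 18.3228 = -4.3228 → -4.323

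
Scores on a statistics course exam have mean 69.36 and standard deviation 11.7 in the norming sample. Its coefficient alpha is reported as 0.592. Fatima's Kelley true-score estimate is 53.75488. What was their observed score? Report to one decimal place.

T̂ = ρX + (1 − ρ)μ  ⇒  X = (T̂ − (1 − ρ)μ) / ρ
X = (53.75488 − 0.408 × 69.36) / 0.592 = (53.75488 − 28.29888) / 0.592 = 25.45600 / 0.592 = 43.000

43.0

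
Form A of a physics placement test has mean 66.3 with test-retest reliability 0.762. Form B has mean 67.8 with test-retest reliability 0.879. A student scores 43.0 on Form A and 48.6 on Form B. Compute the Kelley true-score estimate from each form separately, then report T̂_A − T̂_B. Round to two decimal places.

T̂_A = 0.762(43.0) + 0.238(66.3) = 48.5454
T̂_B = 0.879(48.6) + 0.121(67.8) = 50.9232
T̂_A − T̂_B = -2.3778

-2.38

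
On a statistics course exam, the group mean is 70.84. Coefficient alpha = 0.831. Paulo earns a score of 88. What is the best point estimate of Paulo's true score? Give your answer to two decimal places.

85.10

Kelley's formula gives T̂ = 0.831·88 + 0.169·70.84 = 73.128 + 11.97196 = 85.100.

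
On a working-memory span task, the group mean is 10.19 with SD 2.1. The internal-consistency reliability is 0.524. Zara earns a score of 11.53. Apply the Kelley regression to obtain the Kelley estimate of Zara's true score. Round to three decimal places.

T̂ = ρX + (1 − ρ)μ
  = 0.524 × 11.53 + 0.476 × 10.19
  = 6.04172 + 4.85044
  = 10.8922
  ≈ 10.892

10.892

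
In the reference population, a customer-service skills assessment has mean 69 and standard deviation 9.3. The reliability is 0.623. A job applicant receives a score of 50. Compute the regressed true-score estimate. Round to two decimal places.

Weight the observed score by reliability and the mean by (1 − reliability): T̂ = 0.623·50 + 0.377·69 = 31.150 + 26.013 = 57.163.

57.16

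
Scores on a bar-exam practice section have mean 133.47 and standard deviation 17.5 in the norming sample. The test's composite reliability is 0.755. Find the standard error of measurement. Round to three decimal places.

SEM = SD · √(1 − ρ) = 17.5 × √0.245 = 17.5 × 0.4950 = 8.6621

8.662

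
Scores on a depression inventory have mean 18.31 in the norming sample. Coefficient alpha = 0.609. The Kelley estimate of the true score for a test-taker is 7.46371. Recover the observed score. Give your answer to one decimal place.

0.5

T̂ = ρX + (1 − ρ)μ  ⇒  X = (T̂ − (1 − ρ)μ) / ρ
X = (7.46371 − 0.391 × 18.31) / 0.609 = (7.46371 − 7.15921) / 0.609 = 0.30450 / 0.609 = 0.500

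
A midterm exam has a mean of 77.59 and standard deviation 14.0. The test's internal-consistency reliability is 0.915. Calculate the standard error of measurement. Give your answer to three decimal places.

4.082

SEM = SD · √(1 − ρ) = 14.0 × √0.085 = 14.0 × 0.2915 = 4.0817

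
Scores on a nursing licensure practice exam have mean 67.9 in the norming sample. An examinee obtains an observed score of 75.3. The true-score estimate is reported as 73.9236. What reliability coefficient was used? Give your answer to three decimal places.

T̂ = ρX + (1 − ρ)μ  ⇒  T̂ − μ = ρ(X − μ)
ρ = (T̂ − μ)/(X − μ) = (73.9236 − 67.9) / (75.3 − 67.9) = 6.0236 / 7.4 = 0.81400

0.814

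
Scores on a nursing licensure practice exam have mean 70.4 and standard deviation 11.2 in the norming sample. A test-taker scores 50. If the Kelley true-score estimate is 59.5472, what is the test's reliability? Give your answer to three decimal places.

0.532

T̂ = ρX + (1 − ρ)μ  ⇒  T̂ − μ = ρ(X − μ)
ρ = (T̂ − μ)/(X − μ) = (59.5472 − 70.4) / (50 − 70.4) = -10.8528 / -20.4 = 0.53200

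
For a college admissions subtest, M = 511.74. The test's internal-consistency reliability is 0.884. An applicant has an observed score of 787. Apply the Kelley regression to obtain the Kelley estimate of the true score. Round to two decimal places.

755.07

T̂ = 0.884(787) + 0.116(511.74) = 695.708 + 59.36184 = 755.070 → 755.07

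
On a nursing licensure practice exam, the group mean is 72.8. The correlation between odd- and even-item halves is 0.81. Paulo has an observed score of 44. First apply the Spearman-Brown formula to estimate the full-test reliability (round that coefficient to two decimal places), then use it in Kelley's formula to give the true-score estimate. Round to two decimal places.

Spearman-Brown: ρ = 2r/(1 + r) = 2(0.81)/(1 + 0.81) = 1.620/1.81 = 0.8950 → 0.90
T̂ = ρX + (1 − ρ)μ
  = 0.90 × 44 + 0.10 × 72.8
  = 39.60 + 7.280
  = 46.880
  ≈ 46.88

46.88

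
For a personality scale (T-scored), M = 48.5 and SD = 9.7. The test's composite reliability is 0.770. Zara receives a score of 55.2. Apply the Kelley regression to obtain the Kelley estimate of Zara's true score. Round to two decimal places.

53.66

T̂ = 0.770(55.2) + 0.230(48.5) = 42.5040 + 11.1550 = 53.659 → 53.66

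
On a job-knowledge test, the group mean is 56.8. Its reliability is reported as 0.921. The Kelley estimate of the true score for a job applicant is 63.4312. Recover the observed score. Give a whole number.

64

T̂ = ρX + (1 − ρ)μ  ⇒  X = (T̂ − (1 − ρ)μ) / ρ
X = (63.4312 − 0.079 × 56.8) / 0.921 = (63.4312 − 4.4872) / 0.921 = 58.9440 / 0.921 = 64.00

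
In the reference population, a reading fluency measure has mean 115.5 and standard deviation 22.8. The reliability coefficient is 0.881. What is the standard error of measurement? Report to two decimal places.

SEM = SD · √(1 − ρ) = 22.8 × √0.119 = 22.8 × 0.3450 = 7.865

7.87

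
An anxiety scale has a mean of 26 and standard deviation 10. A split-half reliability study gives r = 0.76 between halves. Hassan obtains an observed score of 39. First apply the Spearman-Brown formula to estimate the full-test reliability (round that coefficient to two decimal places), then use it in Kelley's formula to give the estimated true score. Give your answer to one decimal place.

37.2

Spearman-Brown: ρ = 2r/(1 + r) = 2(0.76)/(1 + 0.76) = 1.520/1.76 = 0.8636 → 0.86
T̂ = 0.86(39) + 0.14(26) = 33.54 + 3.64 = 37.18 → 37.2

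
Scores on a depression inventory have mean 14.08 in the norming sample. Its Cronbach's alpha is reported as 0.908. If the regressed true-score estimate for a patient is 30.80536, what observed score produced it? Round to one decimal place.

T̂ = ρX + (1 − ρ)μ  ⇒  X = (T̂ − (1 − ρ)μ) / ρ
X = (30.80536 − 0.092 × 14.08) / 0.908 = (30.80536 − 1.29536) / 0.908 = 29.51000 / 0.908 = 32.500

32.5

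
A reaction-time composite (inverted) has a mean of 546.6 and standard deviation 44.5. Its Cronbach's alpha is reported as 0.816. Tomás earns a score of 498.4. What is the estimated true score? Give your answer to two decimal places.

T̂ = 0.816(498.4) + 0.184(546.6) = 406.6944 + 100.5744 = 507.269 → 507.27

507.27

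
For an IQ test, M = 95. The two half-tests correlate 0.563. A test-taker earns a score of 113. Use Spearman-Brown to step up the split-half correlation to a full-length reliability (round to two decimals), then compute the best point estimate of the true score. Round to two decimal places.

107.96

Spearman-Brown: ρ = 2r/(1 + r) = 2(0.563)/(1 + 0.563) = 1.1260/1.563 = 0.7204 → 0.72
T̂ = ρX + (1 − ρ)μ
  = 0.72 × 113 + 0.28 × 95
  = 81.36 + 26.60
  = 107.960
  ≈ 107.96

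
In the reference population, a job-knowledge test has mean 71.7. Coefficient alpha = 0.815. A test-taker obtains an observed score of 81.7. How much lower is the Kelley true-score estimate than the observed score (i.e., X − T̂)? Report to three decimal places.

1.850

T̂ = 0.815(81.7) + 0.185(71.7) = 66.5855 + 13.2645 = 79.85000 → 79.8500
X − T̂ = 81.7 − 79.8500 = 1.8500 → 1.850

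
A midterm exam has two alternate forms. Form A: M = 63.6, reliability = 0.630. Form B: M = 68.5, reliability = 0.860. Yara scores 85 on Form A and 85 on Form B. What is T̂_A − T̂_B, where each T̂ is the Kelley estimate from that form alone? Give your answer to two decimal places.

T̂_A = 0.630(85) + 0.370(63.6) = 77.0820
T̂_B = 0.860(85) + 0.140(68.5) = 82.6900
T̂_A − T̂_B = -5.6080

-5.61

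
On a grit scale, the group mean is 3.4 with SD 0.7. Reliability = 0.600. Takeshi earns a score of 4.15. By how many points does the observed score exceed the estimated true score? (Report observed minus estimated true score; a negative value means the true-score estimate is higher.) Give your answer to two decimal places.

T̂ = 0.600(4.15) + 0.400(3.4) = 2.49000 + 1.3600 = 3.8500 → 3.850
X − T̂ = 4.15 − 3.850 = 0.300 → 0.30

0.30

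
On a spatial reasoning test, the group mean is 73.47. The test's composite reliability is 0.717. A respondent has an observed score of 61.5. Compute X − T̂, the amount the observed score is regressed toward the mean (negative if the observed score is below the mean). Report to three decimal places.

T̂ = 0.717(61.5) + 0.283(73.47) = 44.0955 + 20.79201 = 64.88751 → 64.8875
X − T̂ = 61.5 − 64.8875 = -3.3875 → -3.388

-3.388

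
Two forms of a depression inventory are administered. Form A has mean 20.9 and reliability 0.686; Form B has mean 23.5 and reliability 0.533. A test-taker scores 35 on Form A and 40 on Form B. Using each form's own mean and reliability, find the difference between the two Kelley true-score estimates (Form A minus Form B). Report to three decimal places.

T̂_A = 0.686(35) + 0.314(20.9) = 30.57260
T̂_B = 0.533(40) + 0.467(23.5) = 32.29450
T̂_A − T̂_B = -1.72190

-1.722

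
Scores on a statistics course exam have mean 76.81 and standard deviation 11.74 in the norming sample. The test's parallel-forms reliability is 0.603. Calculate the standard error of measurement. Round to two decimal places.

7.40

SEM = SD · √(1 − ρ) = 11.74 × √0.397 = 11.74 × 0.6301 = 7.397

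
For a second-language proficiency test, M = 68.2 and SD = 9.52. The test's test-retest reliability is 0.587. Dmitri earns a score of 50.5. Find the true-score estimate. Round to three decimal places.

57.810

T̂ = ρX + (1 − ρ)μ
  = 0.587 × 50.5 + 0.413 × 68.2
  = 29.6435 + 28.1666
  = 57.8101
  ≈ 57.810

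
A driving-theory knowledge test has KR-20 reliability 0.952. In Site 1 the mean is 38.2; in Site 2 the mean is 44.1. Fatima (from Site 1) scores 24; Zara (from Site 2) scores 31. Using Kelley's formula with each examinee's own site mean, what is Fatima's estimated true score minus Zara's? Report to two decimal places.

T̂_Fatima = 0.952(24) + 0.048(38.2) = 24.6816
T̂_Zara = 0.952(31) + 0.048(44.1) = 31.6288
Difference = 24.6816 − 31.6288 = -6.9472

-6.95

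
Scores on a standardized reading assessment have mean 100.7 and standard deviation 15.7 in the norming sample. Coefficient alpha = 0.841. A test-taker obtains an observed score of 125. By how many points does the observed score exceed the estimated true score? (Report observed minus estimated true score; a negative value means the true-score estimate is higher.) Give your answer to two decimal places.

T̂ = 0.841(125) + 0.159(100.7) = 105.125 + 16.0113 = 121.1363 → 121.136
X − T̂ = 125 − 121.136 = 3.864 → 3.86

3.86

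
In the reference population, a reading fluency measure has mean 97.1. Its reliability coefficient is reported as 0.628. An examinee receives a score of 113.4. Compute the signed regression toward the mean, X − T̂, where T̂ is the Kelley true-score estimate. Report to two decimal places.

6.06

T̂ = 0.628(113.4) + 0.372(97.1) = 71.2152 + 36.1212 = 107.3364 → 107.336
X − T̂ = 113.4 − 107.336 = 6.064 → 6.06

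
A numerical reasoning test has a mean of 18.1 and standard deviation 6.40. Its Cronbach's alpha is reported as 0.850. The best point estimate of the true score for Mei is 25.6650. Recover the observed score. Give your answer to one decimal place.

T̂ = ρX + (1 − ρ)μ  ⇒  X = (T̂ − (1 − ρ)μ) / ρ
X = (25.6650 − 0.150 × 18.1) / 0.850 = (25.6650 − 2.7150) / 0.850 = 22.9500 / 0.850 = 27.000

27.0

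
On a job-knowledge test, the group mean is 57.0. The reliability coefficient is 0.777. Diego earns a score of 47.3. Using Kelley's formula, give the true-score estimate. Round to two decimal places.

49.46

T̂ = 0.777(47.3) + 0.223(57.0) = 36.7521 + 12.7110 = 49.463 → 49.46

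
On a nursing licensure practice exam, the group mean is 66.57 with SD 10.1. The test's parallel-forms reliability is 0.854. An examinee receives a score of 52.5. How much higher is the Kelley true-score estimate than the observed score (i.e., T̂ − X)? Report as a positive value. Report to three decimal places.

2.054

T̂ = ρX + (1 − ρ)μ
  = 0.854 × 52.5 + 0.146 × 66.57
  = 44.8350 + 9.71922
  = 54.55422
  ≈ 54.5542
T̂ − X = 54.5542 − 52.5 = 2.0542 → 2.054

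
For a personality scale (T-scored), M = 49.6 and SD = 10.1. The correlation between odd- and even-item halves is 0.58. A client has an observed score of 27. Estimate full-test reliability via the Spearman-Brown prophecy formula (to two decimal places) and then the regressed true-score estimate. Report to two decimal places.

Spearman-Brown: ρ = 2r/(1 + r) = 2(0.58)/(1 + 0.58) = 1.160/1.58 = 0.7342 → 0.73
T̂ = ρX + (1 − ρ)μ
  = 0.73 × 27 + 0.27 × 49.6
  = 19.71 + 13.392
  = 33.102
  ≈ 33.10

33.10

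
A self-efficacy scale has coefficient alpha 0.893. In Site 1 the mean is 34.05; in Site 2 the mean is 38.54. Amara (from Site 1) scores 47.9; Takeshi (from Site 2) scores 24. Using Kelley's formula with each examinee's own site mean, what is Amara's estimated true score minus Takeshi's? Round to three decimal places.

20.862

T̂_Amara = 0.893(47.9) + 0.107(34.05) = 46.41805
T̂_Takeshi = 0.893(24) + 0.107(38.54) = 25.55578
Difference = 46.41805 − 25.55578 = 20.86227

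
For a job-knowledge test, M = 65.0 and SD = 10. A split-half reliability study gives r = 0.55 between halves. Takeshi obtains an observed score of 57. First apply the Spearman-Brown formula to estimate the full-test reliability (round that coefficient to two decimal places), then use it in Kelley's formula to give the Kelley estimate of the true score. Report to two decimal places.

Spearman-Brown: ρ = 2r/(1 + r) = 2(0.55)/(1 + 0.55) = 1.100/1.55 = 0.7097 → 0.71
T̂ = ρX + (1 − ρ)μ
  = 0.71 × 57 + 0.29 × 65.0
  = 40.47 + 18.850
  = 59.320
  ≈ 59.32

59.32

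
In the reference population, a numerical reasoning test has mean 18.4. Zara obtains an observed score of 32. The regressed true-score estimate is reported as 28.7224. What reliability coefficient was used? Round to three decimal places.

0.759

T̂ = ρX + (1 − ρ)μ  ⇒  T̂ − μ = ρ(X − μ)
ρ = (T̂ − μ)/(X − μ) = (28.7224 − 18.4) / (32 − 18.4) = 10.3224 / 13.6 = 0.75900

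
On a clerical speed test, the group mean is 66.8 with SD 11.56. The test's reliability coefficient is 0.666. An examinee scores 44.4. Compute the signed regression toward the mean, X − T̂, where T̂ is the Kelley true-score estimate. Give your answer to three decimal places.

-7.482

Weight the observed score by reliability and the mean by (1 − reliability): T̂ = 0.666·44.4 + 0.334·66.8 = 29.5704 + 22.3112 = 51.88160.
X − T̂ = 44.4 − 51.8816 = -7.4816 → -7.482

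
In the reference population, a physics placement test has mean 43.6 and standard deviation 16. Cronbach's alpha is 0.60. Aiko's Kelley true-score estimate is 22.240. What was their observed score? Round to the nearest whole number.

T̂ = ρX + (1 − ρ)μ  ⇒  X = (T̂ − (1 − ρ)μ) / ρ
X = (22.240 − 0.40 × 43.6) / 0.60 = (22.240 − 17.440) / 0.60 = 4.800 / 0.60 = 8.00

8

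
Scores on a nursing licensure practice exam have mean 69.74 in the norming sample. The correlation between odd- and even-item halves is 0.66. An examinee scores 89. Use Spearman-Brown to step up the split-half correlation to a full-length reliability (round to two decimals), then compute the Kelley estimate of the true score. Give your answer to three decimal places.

Spearman-Brown: ρ = 2r/(1 + r) = 2(0.66)/(1 + 0.66) = 1.320/1.66 = 0.7952 → 0.80
T̂ = ρX + (1 − ρ)μ
  = 0.80 × 89 + 0.20 × 69.74
  = 71.20 + 13.9480
  = 85.1480
  ≈ 85.148

85.148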